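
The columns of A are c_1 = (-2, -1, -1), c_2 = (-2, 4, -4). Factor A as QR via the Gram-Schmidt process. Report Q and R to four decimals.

q_1 = c_1/‖c_1‖ = (-2, -1, -1)/2.4495 = (-0.8165, -0.4082, -0.4082).
r_{12} = q_1·c_2 = 1.6330.
u_2 = c_2 − 1.6330·q_1 = (-0.6667, 4.6667, -3.3333).
‖u_2‖ = 5.7735, so q_2 = (-0.1155, 0.8083, -0.5774).

Q = [[-0.8165, -0.1155], [-0.4082, 0.8083], [-0.4082, -0.5774]], R = [[2.4495, 1.6330], [0.0000, 5.7735]]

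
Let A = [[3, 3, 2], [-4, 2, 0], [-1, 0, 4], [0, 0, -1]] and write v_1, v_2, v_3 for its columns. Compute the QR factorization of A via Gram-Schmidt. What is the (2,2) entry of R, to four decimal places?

v_1 = (3, -4, -1, 0); ‖v_1‖ = 5.0990, so e_1 = (0.5883, -0.7845, -0.1961, 0.0000).
e_1·v_2 = 0.5883·3 + (-0.7845)·2 + (-0.1961)·0 + 0.0000·0 = 0.1961.
u_2 = v_2 − 0.1961·e_1 = (2.8846, 2.1538, 0.0385, 0.0000).
r_{22} = ‖u_2‖ = 3.6002.

r_{22} = 3.6002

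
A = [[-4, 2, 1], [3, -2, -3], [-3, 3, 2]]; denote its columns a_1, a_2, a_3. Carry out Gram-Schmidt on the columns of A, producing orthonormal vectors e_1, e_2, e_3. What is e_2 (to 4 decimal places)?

a_1 = (-4, 3, -3); ‖a_1‖ = 5.8310, so e_1 = (-0.6860, 0.5145, -0.5145).
e_1·a_2 = (-0.6860)·2 + 0.5145·(-2) + (-0.5145)·3 = -3.9445.
u_2 = a_2 + 3.9445·e_1 = (-0.7059, 0.0294, 0.9706).
‖u_2‖ = 1.2005, so e_2 = (-0.5880, 0.0245, 0.8085).

e_2 = (-0.5880, 0.0245, 0.8085)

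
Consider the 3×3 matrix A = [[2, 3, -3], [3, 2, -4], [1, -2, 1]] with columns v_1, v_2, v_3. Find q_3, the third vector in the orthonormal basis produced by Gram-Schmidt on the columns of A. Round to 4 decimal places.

v_1 = (2, 3, 1); ‖v_1‖ = 3.7417, so q_1 = (0.5345, 0.8018, 0.2673).
q_1·v_2 = 0.5345·3 + 0.8018·2 + 0.2673·(-2) = 2.6726.
u_2 = v_2 − 2.6726·q_1 = (1.5714, -0.1429, -2.7143).
‖u_2‖ = 3.1396, so q_2 = (0.5005, -0.0455, -0.8645).
q_1·v_3 = 0.5345·(-3) + 0.8018·(-4) + 0.2673·1 = -4.5434; q_2·v_3 = 0.5005·(-3) + (-0.0455)·(-4) + (-0.8645)·1 = -2.1841.
u_3 = v_3 + 4.5434·q_1 + 2.1841·q_2 = (0.5217, -0.4565, 0.3261).
‖u_3‖ = 0.7661, so q_3 = (0.6810, -0.5959, 0.4256).

q_3 = (0.6810, -0.5959, 0.4256)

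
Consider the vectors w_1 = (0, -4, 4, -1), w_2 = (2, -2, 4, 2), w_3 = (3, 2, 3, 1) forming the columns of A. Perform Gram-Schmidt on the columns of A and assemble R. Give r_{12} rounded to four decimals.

r_{12} = 3.8297

w_1 = (0, -4, 4, -1); ‖w_1‖ = 5.7446, so e_1 = (0.0000, -0.6963, 0.6963, -0.1741).
r_{12} = e_1·w_2 = 3.8297.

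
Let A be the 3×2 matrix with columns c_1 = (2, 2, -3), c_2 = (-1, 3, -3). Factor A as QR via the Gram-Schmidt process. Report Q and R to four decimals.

c_1 = (2, 2, -3); ‖c_1‖ = 4.1231, so q_1 = (0.4851, 0.4851, -0.7276).
q_1·c_2 = 0.4851·(-1) + 0.4851·3 + (-0.7276)·(-3) = 3.1530.
u_2 = c_2 − 3.1530·q_1 = (-2.5294, 1.4706, -0.7059).
‖u_2‖ = 3.0098, so q_2 = (-0.8404, 0.4886, -0.2345).

Q = [[0.4851, -0.8404], [0.4851, 0.4886], [-0.7276, -0.2345]], R = [[4.1231, 3.1530], [0.0000, 3.0098]]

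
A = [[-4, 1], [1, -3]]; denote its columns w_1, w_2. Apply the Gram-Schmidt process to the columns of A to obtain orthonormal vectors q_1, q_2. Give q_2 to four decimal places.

q_2 = (-0.2425, -0.9701)

w_1 = (-4, 1); ‖w_1‖ = 4.1231, so q_1 = (-0.9701, 0.2425).
q_1·w_2 = (-0.9701)·1 + 0.2425·(-3) = -1.6977.
u_2 = w_2 + 1.6977·q_1 = (-0.6471, -2.5882).
‖u_2‖ = 2.6679, so q_2 = (-0.2425, -0.9701).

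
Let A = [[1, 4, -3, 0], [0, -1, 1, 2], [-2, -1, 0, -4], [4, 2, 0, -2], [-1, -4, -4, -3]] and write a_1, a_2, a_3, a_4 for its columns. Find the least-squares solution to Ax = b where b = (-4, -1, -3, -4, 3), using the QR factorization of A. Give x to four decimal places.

x = (-0.0557, -0.9766, -0.3014, 0.7016)

e_1 = a_1/‖a_1‖ = (1, 0, -2, 4, -1)/4.6904 = (0.2132, 0.0000, -0.4264, 0.8528, -0.2132).
r_{12} = e_1·a_2 = 3.8376.
u_2 = a_2 − 3.8376·e_1 = (3.1818, -1.0000, 0.6364, -1.2727, -3.1818).
‖u_2‖ = 4.8242, so e_2 = (0.6596, -0.2073, 0.1319, -0.2638, -0.6596).
r_{13} = e_1·a_3 = 0.2132; r_{23} = e_2·a_3 = 0.4523.
u_3 = a_3 − 0.2132·e_1 − 0.4523·e_2 = (-3.3438, 1.0938, 0.0313, -0.0625, -3.6562).
‖u_3‖ = 5.0744, so e_3 = (-0.6589, 0.2155, 0.0062, -0.0123, -0.7205).
r_{14} = e_1·a_4 = 0.6396; r_{24} = e_2·a_4 = 1.5641; r_{34} = e_3·a_4 = 2.5926.
u_4 = a_4 − 0.6396·e_1 − 1.5641·e_2 − 2.5926·e_3 = (0.5404, 1.7654, -3.9496, -2.1009, 0.0360).
‖u_4‖ = 4.8397, so e_4 = (0.1117, 0.3648, -0.8161, -0.4341, 0.0074).
Qᵀb = (-3.6244, -3.7500, 0.2894, 3.3955).
Back-substitute: x_4 = 3.3955/4.8397 = 0.7016.
x_3 = (0.2894 − 2.5926·0.7016)/5.0744 = -0.3014.
x_2 = (-3.7500 − 0.4523·(-0.3014) − 1.5641·0.7016)/4.8242 = -0.9766.
x_1 = (-3.6244 − 3.8376·(-0.9766) − 0.2132·(-0.3014) − 0.6396·0.7016)/4.6904 = -0.0557.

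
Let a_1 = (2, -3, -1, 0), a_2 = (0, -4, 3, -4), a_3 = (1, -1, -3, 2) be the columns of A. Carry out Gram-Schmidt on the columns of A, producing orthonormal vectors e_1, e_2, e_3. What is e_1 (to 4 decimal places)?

e_1 = (0.5345, -0.8018, -0.2673, 0.0000)

e_1 = a_1/‖a_1‖ = (2, -3, -1, 0)/3.7417 = (0.5345, -0.8018, -0.2673, 0.0000).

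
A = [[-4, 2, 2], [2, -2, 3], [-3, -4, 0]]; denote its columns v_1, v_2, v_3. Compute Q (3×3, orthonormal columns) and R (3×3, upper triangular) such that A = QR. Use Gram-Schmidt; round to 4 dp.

e_1 = v_1/‖v_1‖ = (-4, 2, -3)/5.3852 = (-0.7428, 0.3714, -0.5571).
r_{12} = e_1·v_2 = 0.0000.
u_2 = v_2 + 0.0000·e_1 = (2.0000, -2.0000, -4.0000).
‖u_2‖ = 4.8990, so e_2 = (0.4082, -0.4082, -0.8165).
r_{13} = e_1·v_3 = -0.3714; r_{23} = e_2·v_3 = -0.4082.
u_3 = v_3 + 0.3714·e_1 + 0.4082·e_2 = (1.8908, 2.9713, -0.5402).
‖u_3‖ = 3.5631, so e_3 = (0.5307, 0.8339, -0.1516).

Q = [[-0.7428, 0.4082, 0.5307], [0.3714, -0.4082, 0.8339], [-0.5571, -0.8165, -0.1516]], R = [[5.3852, 0.0000, -0.3714], [0.0000, 4.8990, -0.4082], [0.0000, 0.0000, 3.5631]]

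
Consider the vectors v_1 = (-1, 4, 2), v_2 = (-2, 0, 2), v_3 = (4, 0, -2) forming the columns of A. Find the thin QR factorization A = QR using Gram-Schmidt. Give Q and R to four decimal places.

v_1 = (-1, 4, 2); ‖v_1‖ = 4.5826, so q_1 = (-0.2182, 0.8729, 0.4364).
q_1·v_2 = (-0.2182)·(-2) + 0.8729·0 + 0.4364·2 = 1.3093.
u_2 = v_2 − 1.3093·q_1 = (-1.7143, -1.1429, 1.4286).
‖u_2‖ = 2.5071, so q_2 = (-0.6838, -0.4558, 0.5698).
q_1·v_3 = (-0.2182)·4 + 0.8729·0 + 0.4364·(-2) = -1.7457; q_2·v_3 = (-0.6838)·4 + (-0.4558)·0 + 0.5698·(-2) = -3.8747.
u_3 = v_3 + 1.7457·q_1 + 3.8747·q_2 = (0.9697, -0.2424, 0.9697).
‖u_3‖ = 1.3926, so q_3 = (0.6963, -0.1741, 0.6963).

Q = [[-0.2182, -0.6838, 0.6963], [0.8729, -0.4558, -0.1741], [0.4364, 0.5698, 0.6963]], R = [[4.5826, 1.3093, -1.7457], [0.0000, 2.5071, -3.8747], [0.0000, 0.0000, 1.3926]]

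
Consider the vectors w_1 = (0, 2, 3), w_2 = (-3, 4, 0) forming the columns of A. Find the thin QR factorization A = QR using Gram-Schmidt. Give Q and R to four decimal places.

w_1 = (0, 2, 3); ‖w_1‖ = 3.6056, so e_1 = (0.0000, 0.5547, 0.8321).
e_1·w_2 = 0.0000·(-3) + 0.5547·4 + 0.8321·0 = 2.2188.
u_2 = w_2 − 2.2188·e_1 = (-3.0000, 2.7692, -1.8462).
‖u_2‖ = 4.4807, so e_2 = (-0.6695, 0.6180, -0.4120).

Q = [[0.0000, -0.6695], [0.5547, 0.6180], [0.8321, -0.4120]], R = [[3.6056, 2.2188], [0.0000, 4.4807]]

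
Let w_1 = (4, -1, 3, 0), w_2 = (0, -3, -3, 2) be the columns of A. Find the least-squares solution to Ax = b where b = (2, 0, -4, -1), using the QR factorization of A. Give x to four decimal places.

w_1 = (4, -1, 3, 0); ‖w_1‖ = 5.0990, so e_1 = (0.7845, -0.1961, 0.5883, 0.0000).
e_1·w_2 = 0.7845·0 + (-0.1961)·(-3) + 0.5883·(-3) + 0.0000·2 = -1.1767.
u_2 = w_2 + 1.1767·e_1 = (0.9231, -3.2308, -2.3077, 2.0000).
‖u_2‖ = 4.5404, so e_2 = (0.2033, -0.7116, -0.5083, 0.4405).
Qᵀb = (-0.7845, 1.9991).
Back-substitute: x_2 = 1.9991/4.5404 = 0.4403.
x_1 = (-0.7845 + 1.1767·0.4403)/5.0990 = -0.0522.

x = (-0.0522, 0.4403)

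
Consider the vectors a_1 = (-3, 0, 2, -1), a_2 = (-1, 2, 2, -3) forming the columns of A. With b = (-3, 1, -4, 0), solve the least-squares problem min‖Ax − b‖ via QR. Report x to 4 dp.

e_1 = a_1/‖a_1‖ = (-3, 0, 2, -1)/3.7417 = (-0.8018, 0.0000, 0.5345, -0.2673).
r_{12} = e_1·a_2 = 2.6726.
u_2 = a_2 − 2.6726·e_1 = (1.1429, 2.0000, 0.5714, -2.2857).
‖u_2‖ = 3.2950, so e_2 = (0.3468, 0.6070, 0.1734, -0.6937).
Qᵀb = (0.2673, -1.1272).
Back-substitute: x_2 = -1.1272/3.2950 = -0.3421.
x_1 = (0.2673 − 2.6726·(-0.3421))/3.7417 = 0.3158.

x = (0.3158, -0.3421)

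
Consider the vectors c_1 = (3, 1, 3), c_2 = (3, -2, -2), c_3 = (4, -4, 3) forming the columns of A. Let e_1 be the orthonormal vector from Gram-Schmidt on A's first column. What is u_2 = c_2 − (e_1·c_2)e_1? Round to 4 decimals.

c_1 = (3, 1, 3); ‖c_1‖ = 4.3589, so e_1 = (0.6882, 0.2294, 0.6882).
e_1·c_2 = 0.6882·3 + 0.2294·(-2) + 0.6882·(-2) = 0.2294.
u_2 = c_2 − 0.2294·e_1 = (2.8421, -2.0526, -2.1579).

u_2 = (2.8421, -2.0526, -2.1579)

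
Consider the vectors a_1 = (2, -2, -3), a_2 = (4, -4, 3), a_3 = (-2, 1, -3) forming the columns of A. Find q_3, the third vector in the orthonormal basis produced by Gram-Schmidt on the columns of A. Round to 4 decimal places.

q_3 = (-0.7071, -0.7071, 0.0000)

a_1 = (2, -2, -3); ‖a_1‖ = 4.1231, so q_1 = (0.4851, -0.4851, -0.7276).
q_1·a_2 = 0.4851·4 + (-0.4851)·(-4) + (-0.7276)·3 = 1.6977.
u_2 = a_2 − 1.6977·q_1 = (3.1765, -3.1765, 4.2353).
‖u_2‖ = 6.1739, so q_2 = (0.5145, -0.5145, 0.6860).
q_1·a_3 = 0.4851·(-2) + (-0.4851)·1 + (-0.7276)·(-3) = 0.7276; q_2·a_3 = 0.5145·(-2) + (-0.5145)·1 + 0.6860·(-3) = -3.6015.
u_3 = a_3 − 0.7276·q_1 + 3.6015·q_2 = (-0.5000, -0.5000, 0.0000).
‖u_3‖ = 0.7071, so q_3 = (-0.7071, -0.7071, 0.0000).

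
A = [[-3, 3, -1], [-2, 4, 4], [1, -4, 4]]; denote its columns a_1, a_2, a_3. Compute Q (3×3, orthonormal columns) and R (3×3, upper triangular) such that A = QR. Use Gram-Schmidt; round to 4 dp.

a_1 = (-3, -2, 1); ‖a_1‖ = 3.7417, so e_1 = (-0.8018, -0.5345, 0.2673).
e_1·a_2 = (-0.8018)·3 + (-0.5345)·4 + 0.2673·(-4) = -5.6125.
u_2 = a_2 + 5.6125·e_1 = (-1.5000, 1.0000, -2.5000).
‖u_2‖ = 3.0822, so e_2 = (-0.4867, 0.3244, -0.8111).
e_1·a_3 = (-0.8018)·(-1) + (-0.5345)·4 + 0.2673·4 = -0.2673; e_2·a_3 = (-0.4867)·(-1) + 0.3244·4 + (-0.8111)·4 = -1.4600.
u_3 = a_3 + 0.2673·e_1 + 1.4600·e_2 = (-1.9248, 4.3308, 2.8872).
‖u_3‖ = 5.5495, so e_3 = (-0.3468, 0.7804, 0.5203).

Q = [[-0.8018, -0.4867, -0.3468], [-0.5345, 0.3244, 0.7804], [0.2673, -0.8111, 0.5203]], R = [[3.7417, -5.6125, -0.2673], [0.0000, 3.0822, -1.4600], [0.0000, 0.0000, 5.5495]]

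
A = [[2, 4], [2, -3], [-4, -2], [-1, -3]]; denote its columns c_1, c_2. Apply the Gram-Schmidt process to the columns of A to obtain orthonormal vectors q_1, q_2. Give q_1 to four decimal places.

q_1 = c_1/‖c_1‖ = (2, 2, -4, -1)/5.0000 = (0.4000, 0.4000, -0.8000, -0.2000).

q_1 = (0.4000, 0.4000, -0.8000, -0.2000)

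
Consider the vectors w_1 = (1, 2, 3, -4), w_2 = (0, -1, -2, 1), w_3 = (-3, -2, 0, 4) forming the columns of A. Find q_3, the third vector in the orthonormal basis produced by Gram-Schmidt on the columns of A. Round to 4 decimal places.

q_3 = (-0.6931, -0.5941, 0.0990, -0.3961)

w_1 = (1, 2, 3, -4); ‖w_1‖ = 5.4772, so q_1 = (0.1826, 0.3651, 0.5477, -0.7303).
q_1·w_2 = 0.1826·0 + 0.3651·(-1) + 0.5477·(-2) + (-0.7303)·1 = -2.1909.
u_2 = w_2 + 2.1909·q_1 = (0.4000, -0.2000, -0.8000, -0.6000).
‖u_2‖ = 1.0954, so q_2 = (0.3651, -0.1826, -0.7303, -0.5477).
q_1·w_3 = 0.1826·(-3) + 0.3651·(-2) + 0.5477·0 + (-0.7303)·4 = -4.1992; q_2·w_3 = 0.3651·(-3) + (-0.1826)·(-2) + (-0.7303)·0 + (-0.5477)·4 = -2.9212.
u_3 = w_3 + 4.1992·q_1 + 2.9212·q_2 = (-1.1667, -1.0000, 0.1667, -0.6667).
‖u_3‖ = 1.6833, so q_3 = (-0.6931, -0.5941, 0.0990, -0.3961).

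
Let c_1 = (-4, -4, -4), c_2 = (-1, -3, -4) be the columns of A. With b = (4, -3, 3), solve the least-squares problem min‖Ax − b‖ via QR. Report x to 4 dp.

x = (-0.8571, 0.7857)

c_1 = (-4, -4, -4); ‖c_1‖ = 6.9282, so q_1 = (-0.5774, -0.5774, -0.5774).
q_1·c_2 = (-0.5774)·(-1) + (-0.5774)·(-3) + (-0.5774)·(-4) = 4.6188.
u_2 = c_2 − 4.6188·q_1 = (1.6667, -0.3333, -1.3333).
‖u_2‖ = 2.1602, so q_2 = (0.7715, -0.1543, -0.6172).
Qᵀb = (-2.3094, 1.6973).
Back-substitute: x_2 = 1.6973/2.1602 = 0.7857.
x_1 = (-2.3094 − 4.6188·0.7857)/6.9282 = -0.8571.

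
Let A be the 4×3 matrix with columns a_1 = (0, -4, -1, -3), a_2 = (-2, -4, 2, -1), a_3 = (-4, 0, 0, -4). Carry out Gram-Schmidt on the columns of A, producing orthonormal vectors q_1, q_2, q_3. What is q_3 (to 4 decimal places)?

q_3 = (-0.6774, 0.4501, -0.0662, -0.5781)

a_1 = (0, -4, -1, -3); ‖a_1‖ = 5.0990, so q_1 = (0.0000, -0.7845, -0.1961, -0.5883).
q_1·a_2 = 0.0000·(-2) + (-0.7845)·(-4) + (-0.1961)·2 + (-0.5883)·(-1) = 3.3340.
u_2 = a_2 − 3.3340·q_1 = (-2.0000, -1.3846, 2.6538, 0.9615).
‖u_2‖ = 3.7262, so q_2 = (-0.5367, -0.3716, 0.7122, 0.2580).
q_1·a_3 = 0.0000·(-4) + (-0.7845)·0 + (-0.1961)·0 + (-0.5883)·(-4) = 2.3534; q_2·a_3 = (-0.5367)·(-4) + (-0.3716)·0 + 0.7122·0 + 0.2580·(-4) = 1.1148.
u_3 = a_3 − 2.3534·q_1 − 1.1148·q_2 = (-3.4017, 2.2604, -0.3324, -2.9030).
‖u_3‖ = 5.0218, so q_3 = (-0.6774, 0.4501, -0.0662, -0.5781).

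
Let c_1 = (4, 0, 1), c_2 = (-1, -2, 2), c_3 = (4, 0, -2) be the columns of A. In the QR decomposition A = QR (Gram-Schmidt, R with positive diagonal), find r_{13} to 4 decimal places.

c_1 = (4, 0, 1); ‖c_1‖ = 4.1231, so e_1 = (0.9701, 0.0000, 0.2425).
r_{13} = e_1·c_3 = 3.3955.

r_{13} = 3.3955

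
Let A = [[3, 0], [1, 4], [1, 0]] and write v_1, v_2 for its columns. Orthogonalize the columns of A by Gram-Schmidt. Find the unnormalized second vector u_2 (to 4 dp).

u_2 = (-1.0909, 3.6364, -0.3636)

v_1 = (3, 1, 1); ‖v_1‖ = 3.3166, so q_1 = (0.9045, 0.3015, 0.3015).
q_1·v_2 = 0.9045·0 + 0.3015·4 + 0.3015·0 = 1.2060.
u_2 = v_2 − 1.2060·q_1 = (-1.0909, 3.6364, -0.3636).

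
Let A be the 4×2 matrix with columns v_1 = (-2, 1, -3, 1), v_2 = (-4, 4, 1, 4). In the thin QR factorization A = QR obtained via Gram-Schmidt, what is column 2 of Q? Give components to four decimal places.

e_2 = (-0.3690, 0.5101, 0.5861, 0.5101)

v_1 = (-2, 1, -3, 1); ‖v_1‖ = 3.8730, so e_1 = (-0.5164, 0.2582, -0.7746, 0.2582).
e_1·v_2 = (-0.5164)·(-4) + 0.2582·4 + (-0.7746)·1 + 0.2582·4 = 3.3566.
u_2 = v_2 − 3.3566·e_1 = (-2.2667, 3.1333, 3.6000, 3.1333).
‖u_2‖ = 6.1427, so e_2 = (-0.3690, 0.5101, 0.5861, 0.5101).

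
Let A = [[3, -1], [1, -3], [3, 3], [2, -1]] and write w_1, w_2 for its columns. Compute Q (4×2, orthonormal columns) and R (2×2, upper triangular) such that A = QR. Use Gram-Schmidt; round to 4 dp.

q_1 = w_1/‖w_1‖ = (3, 1, 3, 2)/4.7958 = (0.6255, 0.2085, 0.6255, 0.4170).
r_{12} = q_1·w_2 = 0.2085.
u_2 = w_2 − 0.2085·q_1 = (-1.1304, -3.0435, 2.8696, -1.0870).
‖u_2‖ = 4.4673, so q_2 = (-0.2530, -0.6813, 0.6424, -0.2433).

Q = [[0.6255, -0.2530], [0.2085, -0.6813], [0.6255, 0.6424], [0.4170, -0.2433]], R = [[4.7958, 0.2085], [0.0000, 4.4673]]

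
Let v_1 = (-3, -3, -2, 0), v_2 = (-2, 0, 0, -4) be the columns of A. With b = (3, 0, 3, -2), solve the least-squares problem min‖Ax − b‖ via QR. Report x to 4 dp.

v_1 = (-3, -3, -2, 0); ‖v_1‖ = 4.6904, so q_1 = (-0.6396, -0.6396, -0.4264, 0.0000).
q_1·v_2 = (-0.6396)·(-2) + (-0.6396)·0 + (-0.4264)·0 + 0.0000·(-4) = 1.2792.
u_2 = v_2 − 1.2792·q_1 = (-1.1818, 0.8182, 0.5455, -4.0000).
‖u_2‖ = 4.2853, so q_2 = (-0.2758, 0.1909, 0.1273, -0.9334).
Qᵀb = (-3.1980, 1.4214).
Back-substitute: x_2 = 1.4214/4.2853 = 0.3317.
x_1 = (-3.1980 − 1.2792·0.3317)/4.6904 = -0.7723.

x = (-0.7723, 0.3317)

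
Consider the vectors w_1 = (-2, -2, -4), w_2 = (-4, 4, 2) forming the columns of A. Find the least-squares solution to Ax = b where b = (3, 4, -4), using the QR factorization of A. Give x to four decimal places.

q_1 = w_1/‖w_1‖ = (-2, -2, -4)/4.8990 = (-0.4082, -0.4082, -0.8165).
r_{12} = q_1·w_2 = -1.6330.
u_2 = w_2 + 1.6330·q_1 = (-4.6667, 3.3333, 0.6667).
‖u_2‖ = 5.7735, so q_2 = (-0.8083, 0.5774, 0.1155).
Qᵀb = (0.4082, -0.5774).
Back-substitute: x_2 = -0.5774/5.7735 = -0.1000.
x_1 = (0.4082 + 1.6330·(-0.1000))/4.8990 = 0.0500.

x = (0.0500, -0.1000)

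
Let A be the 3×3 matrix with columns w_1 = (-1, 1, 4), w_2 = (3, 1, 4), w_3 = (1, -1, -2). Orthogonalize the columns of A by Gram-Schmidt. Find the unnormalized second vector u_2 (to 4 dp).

w_1 = (-1, 1, 4); ‖w_1‖ = 4.2426, so e_1 = (-0.2357, 0.2357, 0.9428).
e_1·w_2 = (-0.2357)·3 + 0.2357·1 + 0.9428·4 = 3.2998.
u_2 = w_2 − 3.2998·e_1 = (3.7778, 0.2222, 0.8889).

u_2 = (3.7778, 0.2222, 0.8889)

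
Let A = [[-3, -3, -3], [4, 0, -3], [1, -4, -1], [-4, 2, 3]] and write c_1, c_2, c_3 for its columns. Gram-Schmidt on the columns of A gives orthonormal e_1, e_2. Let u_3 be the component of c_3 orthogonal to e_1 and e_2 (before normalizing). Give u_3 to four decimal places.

u_3 = (-2.1489, -1.6534, 1.8180, 0.4127)

c_1 = (-3, 4, 1, -4); ‖c_1‖ = 6.4807, so e_1 = (-0.4629, 0.6172, 0.1543, -0.6172).
e_1·c_2 = (-0.4629)·(-3) + 0.6172·0 + 0.1543·(-4) + (-0.6172)·2 = -0.4629.
u_2 = c_2 + 0.4629·e_1 = (-3.2143, 0.2857, -3.9286, 1.7143).
‖u_2‖ = 5.3652, so e_2 = (-0.5991, 0.0533, -0.7322, 0.3195).
e_1·c_3 = (-0.4629)·(-3) + 0.6172·(-3) + 0.1543·(-1) + (-0.6172)·3 = -2.4689; e_2·c_3 = (-0.5991)·(-3) + 0.0533·(-3) + (-0.7322)·(-1) + 0.3195·3 = 3.3283.
u_3 = c_3 + 2.4689·e_1 − 3.3283·e_2 = (-2.1489, -1.6534, 1.8180, 0.4127).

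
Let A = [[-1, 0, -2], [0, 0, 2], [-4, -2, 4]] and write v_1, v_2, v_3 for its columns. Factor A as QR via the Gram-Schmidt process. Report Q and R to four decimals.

v_1 = (-1, 0, -4); ‖v_1‖ = 4.1231, so q_1 = (-0.2425, 0.0000, -0.9701).
q_1·v_2 = (-0.2425)·0 + 0.0000·0 + (-0.9701)·(-2) = 1.9403.
u_2 = v_2 − 1.9403·q_1 = (0.4706, 0.0000, -0.1176).
‖u_2‖ = 0.4851, so q_2 = (0.9701, 0.0000, -0.2425).
q_1·v_3 = (-0.2425)·(-2) + 0.0000·2 + (-0.9701)·4 = -3.3955; q_2·v_3 = 0.9701·(-2) + 0.0000·2 + (-0.2425)·4 = -2.9104.
u_3 = v_3 + 3.3955·q_1 + 2.9104·q_2 = (0.0000, 2.0000, 0.0000).
‖u_3‖ = 2.0000, so q_3 = (0.0000, 1.0000, 0.0000).

Q = [[-0.2425, 0.9701, 0.0000], [0.0000, 0.0000, 1.0000], [-0.9701, -0.2425, 0.0000]], R = [[4.1231, 1.9403, -3.3955], [0.0000, 0.4851, -2.9104], [0.0000, 0.0000, 2.0000]]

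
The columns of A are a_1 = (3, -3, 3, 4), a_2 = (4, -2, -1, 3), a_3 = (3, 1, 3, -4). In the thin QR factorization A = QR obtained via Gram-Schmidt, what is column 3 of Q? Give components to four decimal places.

q_3 = (0.6528, 0.1540, 0.3633, -0.6466)

a_1 = (3, -3, 3, 4); ‖a_1‖ = 6.5574, so q_1 = (0.4575, -0.4575, 0.4575, 0.6100).
q_1·a_2 = 0.4575·4 + (-0.4575)·(-2) + 0.4575·(-1) + 0.6100·3 = 4.1175.
u_2 = a_2 − 4.1175·q_1 = (2.1163, -0.1163, -2.8837, 0.4884).
‖u_2‖ = 3.6120, so q_2 = (0.5859, -0.0322, -0.7984, 0.1352).
q_1·a_3 = 0.4575·3 + (-0.4575)·1 + 0.4575·3 + 0.6100·(-4) = -0.1525; q_2·a_3 = 0.5859·3 + (-0.0322)·1 + (-0.7984)·3 + 0.1352·(-4) = -1.2104.
u_3 = a_3 + 0.1525·q_1 + 1.2104·q_2 = (3.7790, 0.8913, 2.1034, -3.7433).
‖u_3‖ = 5.7889, so q_3 = (0.6528, 0.1540, 0.3633, -0.6466).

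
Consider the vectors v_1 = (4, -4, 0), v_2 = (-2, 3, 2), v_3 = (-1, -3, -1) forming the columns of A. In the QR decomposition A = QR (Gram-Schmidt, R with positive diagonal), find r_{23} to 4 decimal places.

r_{23} = -1.8856

v_1 = (4, -4, 0); ‖v_1‖ = 5.6569, so q_1 = (0.7071, -0.7071, 0.0000).
q_1·v_2 = 0.7071·(-2) + (-0.7071)·3 + 0.0000·2 = -3.5355.
u_2 = v_2 + 3.5355·q_1 = (0.5000, 0.5000, 2.0000).
‖u_2‖ = 2.1213, so q_2 = (0.2357, 0.2357, 0.9428).
r_{23} = q_2·v_3 = -1.8856.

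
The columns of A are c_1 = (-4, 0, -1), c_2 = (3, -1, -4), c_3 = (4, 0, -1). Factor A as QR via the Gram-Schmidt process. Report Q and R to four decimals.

Q = [[-0.9701, 0.2370, 0.0514], [0.0000, -0.2121, 0.9773], [-0.2425, -0.9481, -0.2057]], R = [[4.1231, -1.9403, -3.6380], [0.0000, 4.7154, 1.8962], [0.0000, 0.0000, 0.4115]]

c_1 = (-4, 0, -1); ‖c_1‖ = 4.1231, so e_1 = (-0.9701, 0.0000, -0.2425).
e_1·c_2 = (-0.9701)·3 + 0.0000·(-1) + (-0.2425)·(-4) = -1.9403.
u_2 = c_2 + 1.9403·e_1 = (1.1176, -1.0000, -4.4706).
‖u_2‖ = 4.7154, so e_2 = (0.2370, -0.2121, -0.9481).
e_1·c_3 = (-0.9701)·4 + 0.0000·0 + (-0.2425)·(-1) = -3.6380; e_2·c_3 = 0.2370·4 + (-0.2121)·0 + (-0.9481)·(-1) = 1.8962.
u_3 = c_3 + 3.6380·e_1 − 1.8962·e_2 = (0.0212, 0.4021, -0.0847).
‖u_3‖ = 0.4115, so e_3 = (0.0514, 0.9773, -0.2057).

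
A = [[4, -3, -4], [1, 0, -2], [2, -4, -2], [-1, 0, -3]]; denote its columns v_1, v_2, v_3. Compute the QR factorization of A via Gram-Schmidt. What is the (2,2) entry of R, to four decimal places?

q_1 = v_1/‖v_1‖ = (4, 1, 2, -1)/4.6904 = (0.8528, 0.2132, 0.4264, -0.2132).
r_{12} = q_1·v_2 = -4.2640.
u_2 = v_2 + 4.2640·q_1 = (0.6364, 0.9091, -2.1818, -0.9091).
r_{22} = ‖u_2‖ = 2.6112.

r_{22} = 2.6112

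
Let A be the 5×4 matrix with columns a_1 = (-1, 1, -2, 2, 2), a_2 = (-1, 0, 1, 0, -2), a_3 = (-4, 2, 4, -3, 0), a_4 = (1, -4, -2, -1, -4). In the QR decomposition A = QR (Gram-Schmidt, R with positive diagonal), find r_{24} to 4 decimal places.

a_1 = (-1, 1, -2, 2, 2); ‖a_1‖ = 3.7417, so q_1 = (-0.2673, 0.2673, -0.5345, 0.5345, 0.5345).
q_1·a_2 = (-0.2673)·(-1) + 0.2673·0 + (-0.5345)·1 + 0.5345·0 + 0.5345·(-2) = -1.3363.
u_2 = a_2 + 1.3363·q_1 = (-1.3571, 0.3571, 0.2857, 0.7143, -1.2857).
‖u_2‖ = 2.0529, so q_2 = (-0.6611, 0.1740, 0.1392, 0.3479, -0.6263).
r_{24} = q_2·a_4 = 0.5219.

r_{24} = 0.5219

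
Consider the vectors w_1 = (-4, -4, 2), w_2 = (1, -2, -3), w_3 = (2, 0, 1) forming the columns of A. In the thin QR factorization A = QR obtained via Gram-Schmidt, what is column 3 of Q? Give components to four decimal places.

q_3 = (0.7155, -0.4472, 0.5367)

w_1 = (-4, -4, 2); ‖w_1‖ = 6.0000, so q_1 = (-0.6667, -0.6667, 0.3333).
q_1·w_2 = (-0.6667)·1 + (-0.6667)·(-2) + 0.3333·(-3) = -0.3333.
u_2 = w_2 + 0.3333·q_1 = (0.7778, -2.2222, -2.8889).
‖u_2‖ = 3.7268, so q_2 = (0.2087, -0.5963, -0.7752).
q_1·w_3 = (-0.6667)·2 + (-0.6667)·0 + 0.3333·1 = -1.0000; q_2·w_3 = 0.2087·2 + (-0.5963)·0 + (-0.7752)·1 = -0.3578.
u_3 = w_3 + 1.0000·q_1 + 0.3578·q_2 = (1.4080, -0.8800, 1.0560).
‖u_3‖ = 1.9677, so q_3 = (0.7155, -0.4472, 0.5367).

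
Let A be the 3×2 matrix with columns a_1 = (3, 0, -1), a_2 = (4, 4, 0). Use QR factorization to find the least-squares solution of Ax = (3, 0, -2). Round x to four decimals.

q_1 = a_1/‖a_1‖ = (3, 0, -1)/3.1623 = (0.9487, 0.0000, -0.3162).
r_{12} = q_1·a_2 = 3.7947.
u_2 = a_2 − 3.7947·q_1 = (0.4000, 4.0000, 1.2000).
‖u_2‖ = 4.1952, so q_2 = (0.0953, 0.9535, 0.2860).
Qᵀb = (3.4785, -0.2860).
Back-substitute: x_2 = -0.2860/4.1952 = -0.0682.
x_1 = (3.4785 − 3.7947·(-0.0682))/3.1623 = 1.1818.

x = (1.1818, -0.0682)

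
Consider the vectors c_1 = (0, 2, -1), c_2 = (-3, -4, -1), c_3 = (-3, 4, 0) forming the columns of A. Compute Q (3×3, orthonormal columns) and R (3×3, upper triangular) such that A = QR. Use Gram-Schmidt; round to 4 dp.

e_1 = c_1/‖c_1‖ = (0, 2, -1)/2.2361 = (0.0000, 0.8944, -0.4472).
r_{12} = e_1·c_2 = -3.1305.
u_2 = c_2 + 3.1305·e_1 = (-3.0000, -1.2000, -2.4000).
‖u_2‖ = 4.0249, so e_2 = (-0.7454, -0.2981, -0.5963).
r_{13} = e_1·c_3 = 3.5777; r_{23} = e_2·c_3 = 1.0435.
u_3 = c_3 − 3.5777·e_1 − 1.0435·e_2 = (-2.2222, 1.1111, 2.2222).
‖u_3‖ = 3.3333, so e_3 = (-0.6667, 0.3333, 0.6667).

Q = [[0.0000, -0.7454, -0.6667], [0.8944, -0.2981, 0.3333], [-0.4472, -0.5963, 0.6667]], R = [[2.2361, -3.1305, 3.5777], [0.0000, 4.0249, 1.0435], [0.0000, 0.0000, 3.3333]]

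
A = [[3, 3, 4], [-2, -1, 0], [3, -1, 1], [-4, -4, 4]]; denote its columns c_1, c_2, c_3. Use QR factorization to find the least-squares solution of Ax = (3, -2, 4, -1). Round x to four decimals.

c_1 = (3, -2, 3, -4); ‖c_1‖ = 6.1644, so q_1 = (0.4867, -0.3244, 0.4867, -0.6489).
q_1·c_2 = 0.4867·3 + (-0.3244)·(-1) + 0.4867·(-1) + (-0.6489)·(-4) = 3.8933.
u_2 = c_2 − 3.8933·q_1 = (1.1053, 0.2632, -2.8947, -1.4737).
‖u_2‖ = 3.4412, so q_2 = (0.3212, 0.0765, -0.8412, -0.4282).
q_1·c_3 = 0.4867·4 + (-0.3244)·0 + 0.4867·1 + (-0.6489)·4 = -0.1622; q_2·c_3 = 0.3212·4 + 0.0765·0 + (-0.8412)·1 + (-0.4282)·4 = -1.2694.
u_3 = c_3 + 0.1622·q_1 + 1.2694·q_2 = (4.4867, 0.0444, 0.0111, 3.3511).
‖u_3‖ = 5.6002, so q_3 = (0.8012, 0.0079, 0.0020, 0.5984).
Qᵀb = (4.7044, -2.1259, 1.7972).
Back-substitute: x_3 = 1.7972/5.6002 = 0.3209.
x_2 = (-2.1259 + 1.2694·0.3209)/3.4412 = -0.4994.
x_1 = (4.7044 − 3.8933·(-0.4994) + 0.1622·0.3209)/6.1644 = 1.0870.

x = (1.0870, -0.4994, 0.3209)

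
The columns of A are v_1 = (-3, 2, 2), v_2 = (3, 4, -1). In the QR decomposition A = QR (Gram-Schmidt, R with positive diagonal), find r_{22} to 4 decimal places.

r_{22} = 5.0468

v_1 = (-3, 2, 2); ‖v_1‖ = 4.1231, so e_1 = (-0.7276, 0.4851, 0.4851).
e_1·v_2 = (-0.7276)·3 + 0.4851·4 + 0.4851·(-1) = -0.7276.
u_2 = v_2 + 0.7276·e_1 = (2.4706, 4.3529, -0.6471).
r_{22} = ‖u_2‖ = 5.0468.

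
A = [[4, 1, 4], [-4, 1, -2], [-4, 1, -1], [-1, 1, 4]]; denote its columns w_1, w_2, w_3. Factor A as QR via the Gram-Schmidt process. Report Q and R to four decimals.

e_1 = w_1/‖w_1‖ = (4, -4, -4, -1)/7.0000 = (0.5714, -0.5714, -0.5714, -0.1429).
r_{12} = e_1·w_2 = -0.7143.
u_2 = w_2 + 0.7143·e_1 = (1.4082, 0.5918, 0.5918, 0.8980).
‖u_2‖ = 1.8681, so e_2 = (0.7538, 0.3168, 0.3168, 0.4807).
r_{13} = e_1·w_3 = 3.4286; r_{23} = e_2·w_3 = 3.9875.
u_3 = w_3 − 3.4286·e_1 − 3.9875·e_2 = (-0.9649, -1.3041, -0.3041, 2.5731).
‖u_3‖ = 3.0570, so e_3 = (-0.3156, -0.4266, -0.0995, 0.8417).

Q = [[0.5714, 0.7538, -0.3156], [-0.5714, 0.3168, -0.4266], [-0.5714, 0.3168, -0.0995], [-0.1429, 0.4807, 0.8417]], R = [[7.0000, -0.7143, 3.4286], [0.0000, 1.8681, 3.9875], [0.0000, 0.0000, 3.0570]]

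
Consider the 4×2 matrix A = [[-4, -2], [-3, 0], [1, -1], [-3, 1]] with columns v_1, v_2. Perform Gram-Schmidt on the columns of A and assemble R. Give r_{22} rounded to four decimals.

v_1 = (-4, -3, 1, -3); ‖v_1‖ = 5.9161, so q_1 = (-0.6761, -0.5071, 0.1690, -0.5071).
q_1·v_2 = (-0.6761)·(-2) + (-0.5071)·0 + 0.1690·(-1) + (-0.5071)·1 = 0.6761.
u_2 = v_2 − 0.6761·q_1 = (-1.5429, 0.3429, -1.1143, 1.3429).
r_{22} = ‖u_2‖ = 2.3543.

r_{22} = 2.3543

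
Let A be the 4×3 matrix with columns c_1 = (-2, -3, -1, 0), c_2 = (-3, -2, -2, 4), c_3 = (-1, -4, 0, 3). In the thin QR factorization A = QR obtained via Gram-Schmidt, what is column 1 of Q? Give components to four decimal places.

q_1 = (-0.5345, -0.8018, -0.2673, 0.0000)

q_1 = c_1/‖c_1‖ = (-2, -3, -1, 0)/3.7417 = (-0.5345, -0.8018, -0.2673, 0.0000).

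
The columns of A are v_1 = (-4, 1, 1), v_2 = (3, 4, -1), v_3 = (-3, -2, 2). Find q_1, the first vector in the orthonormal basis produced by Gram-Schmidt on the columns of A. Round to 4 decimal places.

v_1 = (-4, 1, 1); ‖v_1‖ = 4.2426, so q_1 = (-0.9428, 0.2357, 0.2357).

q_1 = (-0.9428, 0.2357, 0.2357)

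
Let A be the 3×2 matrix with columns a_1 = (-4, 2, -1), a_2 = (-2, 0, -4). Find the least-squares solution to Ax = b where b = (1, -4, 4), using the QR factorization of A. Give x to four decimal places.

x = (-0.3768, -0.6739)

q_1 = a_1/‖a_1‖ = (-4, 2, -1)/4.5826 = (-0.8729, 0.4364, -0.2182).
r_{12} = q_1·a_2 = 2.6186.
u_2 = a_2 − 2.6186·q_1 = (0.2857, -1.1429, -3.4286).
‖u_2‖ = 3.6253, so q_2 = (0.0788, -0.3152, -0.9457).
Qᵀb = (-3.4915, -2.4431).
Back-substitute: x_2 = -2.4431/3.6253 = -0.6739.
x_1 = (-3.4915 − 2.6186·(-0.6739))/4.5826 = -0.3768.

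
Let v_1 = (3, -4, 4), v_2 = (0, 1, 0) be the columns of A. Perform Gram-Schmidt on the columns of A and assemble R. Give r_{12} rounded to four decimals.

v_1 = (3, -4, 4); ‖v_1‖ = 6.4031, so q_1 = (0.4685, -0.6247, 0.6247).
r_{12} = q_1·v_2 = -0.6247.

r_{12} = -0.6247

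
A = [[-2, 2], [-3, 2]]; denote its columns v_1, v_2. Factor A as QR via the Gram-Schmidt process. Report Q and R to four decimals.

v_1 = (-2, -3); ‖v_1‖ = 3.6056, so e_1 = (-0.5547, -0.8321).
e_1·v_2 = (-0.5547)·2 + (-0.8321)·2 = -2.7735.
u_2 = v_2 + 2.7735·e_1 = (0.4615, -0.3077).
‖u_2‖ = 0.5547, so e_2 = (0.8321, -0.5547).

Q = [[-0.5547, 0.8321], [-0.8321, -0.5547]], R = [[3.6056, -2.7735], [0.0000, 0.5547]]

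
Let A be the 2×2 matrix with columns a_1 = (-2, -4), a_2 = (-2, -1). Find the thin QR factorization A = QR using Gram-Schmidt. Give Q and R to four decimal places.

Q = [[-0.4472, -0.8944], [-0.8944, 0.4472]], R = [[4.4721, 1.7889], [0.0000, 1.3416]]

q_1 = a_1/‖a_1‖ = (-2, -4)/4.4721 = (-0.4472, -0.8944).
r_{12} = q_1·a_2 = 1.7889.
u_2 = a_2 − 1.7889·q_1 = (-1.2000, 0.6000).
‖u_2‖ = 1.3416, so q_2 = (-0.8944, 0.4472).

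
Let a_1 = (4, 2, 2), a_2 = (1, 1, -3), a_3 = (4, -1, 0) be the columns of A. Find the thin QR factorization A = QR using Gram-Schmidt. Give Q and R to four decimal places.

Q = [[0.8165, 0.3015, 0.4924], [0.4082, 0.3015, -0.8616], [0.4082, -0.9045, -0.1231]], R = [[4.8990, 0.0000, 2.8577], [0.0000, 3.3166, 0.9045], [0.0000, 0.0000, 2.8311]]

a_1 = (4, 2, 2); ‖a_1‖ = 4.8990, so q_1 = (0.8165, 0.4082, 0.4082).
q_1·a_2 = 0.8165·1 + 0.4082·1 + 0.4082·(-3) = 0.0000.
u_2 = a_2 + 0.0000·q_1 = (1.0000, 1.0000, -3.0000).
‖u_2‖ = 3.3166, so q_2 = (0.3015, 0.3015, -0.9045).
q_1·a_3 = 0.8165·4 + 0.4082·(-1) + 0.4082·0 = 2.8577; q_2·a_3 = 0.3015·4 + 0.3015·(-1) + (-0.9045)·0 = 0.9045.
u_3 = a_3 − 2.8577·q_1 − 0.9045·q_2 = (1.3939, -2.4394, -0.3485).
‖u_3‖ = 2.8311, so q_3 = (0.4924, -0.8616, -0.1231).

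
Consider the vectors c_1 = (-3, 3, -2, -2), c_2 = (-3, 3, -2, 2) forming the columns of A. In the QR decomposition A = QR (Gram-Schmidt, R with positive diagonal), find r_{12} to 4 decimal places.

r_{12} = 3.5301

c_1 = (-3, 3, -2, -2); ‖c_1‖ = 5.0990, so e_1 = (-0.5883, 0.5883, -0.3922, -0.3922).
r_{12} = e_1·c_2 = 3.5301.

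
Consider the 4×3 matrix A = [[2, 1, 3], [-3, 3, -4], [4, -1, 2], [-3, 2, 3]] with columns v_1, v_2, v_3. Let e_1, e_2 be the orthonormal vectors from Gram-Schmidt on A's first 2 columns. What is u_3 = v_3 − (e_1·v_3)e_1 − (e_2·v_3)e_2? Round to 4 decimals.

u_3 = (1.4377, -3.2420, -0.0676, 4.1103)

v_1 = (2, -3, 4, -3); ‖v_1‖ = 6.1644, so e_1 = (0.3244, -0.4867, 0.6489, -0.4867).
e_1·v_2 = 0.3244·1 + (-0.4867)·3 + 0.6489·(-1) + (-0.4867)·2 = -2.7578.
u_2 = v_2 + 2.7578·e_1 = (1.8947, 1.6579, 0.7895, 0.6579).
‖u_2‖ = 2.7193, so e_2 = (0.6968, 0.6097, 0.2903, 0.2419).
e_1·v_3 = 0.3244·3 + (-0.4867)·(-4) + 0.6489·2 + (-0.4867)·3 = 2.7578; e_2·v_3 = 0.6968·3 + 0.6097·(-4) + 0.2903·2 + 0.2419·3 = 0.9581.
u_3 = v_3 − 2.7578·e_1 − 0.9581·e_2 = (1.4377, -3.2420, -0.0676, 4.1103).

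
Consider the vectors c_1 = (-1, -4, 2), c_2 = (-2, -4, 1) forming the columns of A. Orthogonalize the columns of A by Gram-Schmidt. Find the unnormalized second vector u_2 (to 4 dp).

u_2 = (-1.0476, -0.1905, -0.9048)

c_1 = (-1, -4, 2); ‖c_1‖ = 4.5826, so q_1 = (-0.2182, -0.8729, 0.4364).
q_1·c_2 = (-0.2182)·(-2) + (-0.8729)·(-4) + 0.4364·1 = 4.3644.
u_2 = c_2 − 4.3644·q_1 = (-1.0476, -0.1905, -0.9048).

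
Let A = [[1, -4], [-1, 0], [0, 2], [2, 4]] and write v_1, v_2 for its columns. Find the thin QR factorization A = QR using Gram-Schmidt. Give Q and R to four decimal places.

Q = [[0.4082, -0.8083], [-0.4082, 0.1155], [0.0000, 0.3464], [0.8165, 0.4619]], R = [[2.4495, 1.6330], [0.0000, 5.7735]]

q_1 = v_1/‖v_1‖ = (1, -1, 0, 2)/2.4495 = (0.4082, -0.4082, 0.0000, 0.8165).
r_{12} = q_1·v_2 = 1.6330.
u_2 = v_2 − 1.6330·q_1 = (-4.6667, 0.6667, 2.0000, 2.6667).
‖u_2‖ = 5.7735, so q_2 = (-0.8083, 0.1155, 0.3464, 0.4619).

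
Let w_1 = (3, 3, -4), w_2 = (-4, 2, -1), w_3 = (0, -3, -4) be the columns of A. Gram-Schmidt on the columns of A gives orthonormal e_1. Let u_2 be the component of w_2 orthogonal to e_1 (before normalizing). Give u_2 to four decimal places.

u_2 = (-3.8235, 2.1765, -1.2353)

e_1 = w_1/‖w_1‖ = (3, 3, -4)/5.8310 = (0.5145, 0.5145, -0.6860).
r_{12} = e_1·w_2 = -0.3430.
u_2 = w_2 + 0.3430·e_1 = (-3.8235, 2.1765, -1.2353).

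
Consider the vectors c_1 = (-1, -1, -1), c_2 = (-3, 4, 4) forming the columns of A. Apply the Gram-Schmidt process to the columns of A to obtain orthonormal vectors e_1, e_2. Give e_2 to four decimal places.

e_2 = (-0.8165, 0.4082, 0.4082)

c_1 = (-1, -1, -1); ‖c_1‖ = 1.7321, so e_1 = (-0.5774, -0.5774, -0.5774).
e_1·c_2 = (-0.5774)·(-3) + (-0.5774)·4 + (-0.5774)·4 = -2.8868.
u_2 = c_2 + 2.8868·e_1 = (-4.6667, 2.3333, 2.3333).
‖u_2‖ = 5.7155, so e_2 = (-0.8165, 0.4082, 0.4082).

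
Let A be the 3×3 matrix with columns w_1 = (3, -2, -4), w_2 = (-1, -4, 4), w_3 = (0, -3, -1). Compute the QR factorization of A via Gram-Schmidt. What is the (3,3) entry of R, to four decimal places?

r_{33} = 1.3143

w_1 = (3, -2, -4); ‖w_1‖ = 5.3852, so q_1 = (0.5571, -0.3714, -0.7428).
q_1·w_2 = 0.5571·(-1) + (-0.3714)·(-4) + (-0.7428)·4 = -2.0426.
u_2 = w_2 + 2.0426·q_1 = (0.1379, -4.7586, 2.4828).
‖u_2‖ = 5.3691, so q_2 = (0.0257, -0.8863, 0.4624).
q_1·w_3 = 0.5571·0 + (-0.3714)·(-3) + (-0.7428)·(-1) = 1.8570; q_2·w_3 = 0.0257·0 + (-0.8863)·(-3) + 0.4624·(-1) = 2.1965.
u_3 = w_3 − 1.8570·q_1 − 2.1965·q_2 = (-1.0909, -0.3636, -0.6364).
r_{33} = ‖u_3‖ = 1.3143.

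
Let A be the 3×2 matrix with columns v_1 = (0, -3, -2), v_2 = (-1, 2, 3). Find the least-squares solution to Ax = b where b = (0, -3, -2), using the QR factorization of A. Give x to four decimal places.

x = (1.0000, 0.0000)

v_1 = (0, -3, -2); ‖v_1‖ = 3.6056, so e_1 = (0.0000, -0.8321, -0.5547).
e_1·v_2 = 0.0000·(-1) + (-0.8321)·2 + (-0.5547)·3 = -3.3282.
u_2 = v_2 + 3.3282·e_1 = (-1.0000, -0.7692, 1.1538).
‖u_2‖ = 1.7097, so e_2 = (-0.5849, -0.4499, 0.6749).
Qᵀb = (3.6056, 0.0000).
Back-substitute: x_2 = 0.0000/1.7097 = 0.0000.
x_1 = (3.6056 + 3.3282·0.0000)/3.6056 = 1.0000.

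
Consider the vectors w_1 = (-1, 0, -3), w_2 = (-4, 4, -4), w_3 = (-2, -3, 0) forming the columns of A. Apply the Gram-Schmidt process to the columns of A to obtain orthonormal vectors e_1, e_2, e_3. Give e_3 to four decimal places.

e_3 = (-0.8018, -0.5345, 0.2673)

w_1 = (-1, 0, -3); ‖w_1‖ = 3.1623, so e_1 = (-0.3162, 0.0000, -0.9487).
e_1·w_2 = (-0.3162)·(-4) + 0.0000·4 + (-0.9487)·(-4) = 5.0596.
u_2 = w_2 − 5.0596·e_1 = (-2.4000, 4.0000, 0.8000).
‖u_2‖ = 4.7329, so e_2 = (-0.5071, 0.8452, 0.1690).
e_1·w_3 = (-0.3162)·(-2) + 0.0000·(-3) + (-0.9487)·0 = 0.6325; e_2·w_3 = (-0.5071)·(-2) + 0.8452·(-3) + 0.1690·0 = -1.5213.
u_3 = w_3 − 0.6325·e_1 + 1.5213·e_2 = (-2.5714, -1.7143, 0.8571).
‖u_3‖ = 3.2071, so e_3 = (-0.8018, -0.5345, 0.2673).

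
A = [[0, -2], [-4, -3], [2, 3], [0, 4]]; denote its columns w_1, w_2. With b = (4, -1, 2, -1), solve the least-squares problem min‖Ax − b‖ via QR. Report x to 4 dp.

x = (0.8211, -0.4679)

e_1 = w_1/‖w_1‖ = (0, -4, 2, 0)/4.4721 = (0.0000, -0.8944, 0.4472, 0.0000).
r_{12} = e_1·w_2 = 4.0249.
u_2 = w_2 − 4.0249·e_1 = (-2.0000, 0.6000, 1.2000, 4.0000).
‖u_2‖ = 4.6690, so e_2 = (-0.4284, 0.1285, 0.2570, 0.8567).
Qᵀb = (1.7889, -2.1846).
Back-substitute: x_2 = -2.1846/4.6690 = -0.4679.
x_1 = (1.7889 − 4.0249·(-0.4679))/4.4721 = 0.8211.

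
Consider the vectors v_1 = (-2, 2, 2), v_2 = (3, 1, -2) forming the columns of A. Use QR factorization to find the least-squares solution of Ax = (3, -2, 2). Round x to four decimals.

x = (-0.5769, -0.1154)

v_1 = (-2, 2, 2); ‖v_1‖ = 3.4641, so q_1 = (-0.5774, 0.5774, 0.5774).
q_1·v_2 = (-0.5774)·3 + 0.5774·1 + 0.5774·(-2) = -2.3094.
u_2 = v_2 + 2.3094·q_1 = (1.6667, 2.3333, -0.6667).
‖u_2‖ = 2.9439, so q_2 = (0.5661, 0.7926, -0.2265).
Qᵀb = (-1.7321, -0.3397).
Back-substitute: x_2 = -0.3397/2.9439 = -0.1154.
x_1 = (-1.7321 + 2.3094·(-0.1154))/3.4641 = -0.5769.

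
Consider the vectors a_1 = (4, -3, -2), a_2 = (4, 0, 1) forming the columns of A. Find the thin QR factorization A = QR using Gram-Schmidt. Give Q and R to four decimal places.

Q = [[0.7428, 0.6465], [-0.5571, 0.4526], [-0.3714, 0.6142]], R = [[5.3852, 2.5997], [0.0000, 3.2002]]

a_1 = (4, -3, -2); ‖a_1‖ = 5.3852, so q_1 = (0.7428, -0.5571, -0.3714).
q_1·a_2 = 0.7428·4 + (-0.5571)·0 + (-0.3714)·1 = 2.5997.
u_2 = a_2 − 2.5997·q_1 = (2.0690, 1.4483, 1.9655).
‖u_2‖ = 3.2002, so q_2 = (0.6465, 0.4526, 0.6142).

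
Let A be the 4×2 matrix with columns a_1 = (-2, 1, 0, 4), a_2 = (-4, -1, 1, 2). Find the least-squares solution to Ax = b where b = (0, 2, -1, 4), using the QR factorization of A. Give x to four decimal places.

e_1 = a_1/‖a_1‖ = (-2, 1, 0, 4)/4.5826 = (-0.4364, 0.2182, 0.0000, 0.8729).
r_{12} = e_1·a_2 = 3.2733.
u_2 = a_2 − 3.2733·e_1 = (-2.5714, -1.7143, 1.0000, -0.8571).
‖u_2‖ = 3.3594, so e_2 = (-0.7654, -0.5103, 0.2977, -0.2551).
Qᵀb = (3.9279, -2.3388).
Back-substitute: x_2 = -2.3388/3.3594 = -0.6962.
x_1 = (3.9279 − 3.2733·(-0.6962))/4.5826 = 1.3544.

x = (1.3544, -0.6962)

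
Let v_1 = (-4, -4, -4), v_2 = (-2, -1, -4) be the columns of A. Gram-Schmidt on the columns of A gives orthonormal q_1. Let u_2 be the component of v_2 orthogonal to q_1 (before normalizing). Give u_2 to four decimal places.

v_1 = (-4, -4, -4); ‖v_1‖ = 6.9282, so q_1 = (-0.5774, -0.5774, -0.5774).
q_1·v_2 = (-0.5774)·(-2) + (-0.5774)·(-1) + (-0.5774)·(-4) = 4.0415.
u_2 = v_2 − 4.0415·q_1 = (0.3333, 1.3333, -1.6667).

u_2 = (0.3333, 1.3333, -1.6667)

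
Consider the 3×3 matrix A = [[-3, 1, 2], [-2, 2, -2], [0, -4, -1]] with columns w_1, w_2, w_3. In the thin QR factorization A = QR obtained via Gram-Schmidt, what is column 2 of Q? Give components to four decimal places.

e_2 = (-0.1482, 0.2224, -0.9636)

e_1 = w_1/‖w_1‖ = (-3, -2, 0)/3.6056 = (-0.8321, -0.5547, 0.0000).
r_{12} = e_1·w_2 = -1.9415.
u_2 = w_2 + 1.9415·e_1 = (-0.6154, 0.9231, -4.0000).
‖u_2‖ = 4.1510, so e_2 = (-0.1482, 0.2224, -0.9636).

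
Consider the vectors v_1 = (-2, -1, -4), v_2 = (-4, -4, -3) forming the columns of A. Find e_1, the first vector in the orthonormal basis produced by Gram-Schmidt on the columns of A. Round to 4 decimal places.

e_1 = (-0.4364, -0.2182, -0.8729)

e_1 = v_1/‖v_1‖ = (-2, -1, -4)/4.5826 = (-0.4364, -0.2182, -0.8729).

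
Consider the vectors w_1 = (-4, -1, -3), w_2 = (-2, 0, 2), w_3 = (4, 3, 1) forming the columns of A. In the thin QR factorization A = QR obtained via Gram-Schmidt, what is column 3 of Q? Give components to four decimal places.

q_3 = (-0.1400, 0.9802, -0.1400)

w_1 = (-4, -1, -3); ‖w_1‖ = 5.0990, so q_1 = (-0.7845, -0.1961, -0.5883).
q_1·w_2 = (-0.7845)·(-2) + (-0.1961)·0 + (-0.5883)·2 = 0.3922.
u_2 = w_2 − 0.3922·q_1 = (-1.6923, 0.0769, 2.2308).
‖u_2‖ = 2.8011, so q_2 = (-0.6042, 0.0275, 0.7964).
q_1·w_3 = (-0.7845)·4 + (-0.1961)·3 + (-0.5883)·1 = -4.3146; q_2·w_3 = (-0.6042)·4 + 0.0275·3 + 0.7964·1 = -1.5379.
u_3 = w_3 + 4.3146·q_1 + 1.5379·q_2 = (-0.3137, 2.1961, -0.3137).
‖u_3‖ = 2.2404, so q_3 = (-0.1400, 0.9802, -0.1400).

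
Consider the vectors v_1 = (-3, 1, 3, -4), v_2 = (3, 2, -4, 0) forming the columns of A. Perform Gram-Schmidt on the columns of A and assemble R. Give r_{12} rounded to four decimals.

v_1 = (-3, 1, 3, -4); ‖v_1‖ = 5.9161, so q_1 = (-0.5071, 0.1690, 0.5071, -0.6761).
r_{12} = q_1·v_2 = -3.2116.

r_{12} = -3.2116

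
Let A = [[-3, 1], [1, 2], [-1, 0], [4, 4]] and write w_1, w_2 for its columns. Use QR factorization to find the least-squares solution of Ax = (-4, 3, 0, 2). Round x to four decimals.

x = (0.9737, -0.2193)

w_1 = (-3, 1, -1, 4); ‖w_1‖ = 5.1962, so e_1 = (-0.5774, 0.1925, -0.1925, 0.7698).
e_1·w_2 = (-0.5774)·1 + 0.1925·2 + (-0.1925)·0 + 0.7698·4 = 2.8868.
u_2 = w_2 − 2.8868·e_1 = (2.6667, 1.4444, 0.5556, 1.7778).
‖u_2‖ = 3.5590, so e_2 = (0.7493, 0.4059, 0.1561, 0.4995).
Qᵀb = (4.4264, -0.7805).
Back-substitute: x_2 = -0.7805/3.5590 = -0.2193.
x_1 = (4.4264 − 2.8868·(-0.2193))/5.1962 = 0.9737.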